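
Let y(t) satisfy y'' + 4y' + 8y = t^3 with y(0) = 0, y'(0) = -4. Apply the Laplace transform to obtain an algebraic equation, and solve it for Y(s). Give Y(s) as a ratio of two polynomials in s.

Y(s) = (-4*s^4 + 6)/(s^6 + 4*s^5 + 8*s^4)

Laplace-transform each side.
Using L{y''} = s^2 Y - s·y(0) - y'(0) and L{y'} = sY - y(0), with y(0) = 0, y'(0) = -4, the left side becomes (s^2 + 4*s + 8)Y - (-4).
The right side is L{t^3} = 6/s^4.
So (s^2 + 4*s + 8)Y = 6/s^4 + (-4).
Solve for Y(s) and write it as one ratio of polynomials.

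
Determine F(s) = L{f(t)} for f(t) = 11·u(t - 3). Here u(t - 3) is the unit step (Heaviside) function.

By the second shifting theorem, L{u(t - c)·g(t - c)} = e^(-cs)·G(s) with c = 3 and G(s) = L{g(t)}.
L{11} = 11/s.

F(s) = 11*exp(-3*s)/s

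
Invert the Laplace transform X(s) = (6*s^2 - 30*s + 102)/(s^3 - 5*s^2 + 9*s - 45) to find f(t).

Factor the denominator: s^3 - 5*s^2 + 9*s - 45 = (s - 5)*(s^2 + 9).
Partial fraction decomposition gives [3/(s - 5)] + [3*s/(s^2 + 9)] + [-15/(s^2 + 9)].
Invert each term: 3/(s - 5) ↔ 3e^(5t); 3·s/(s^2 + 9) ↔ 3cos(3t); -5·3/(s^2 + 9) ↔ -5sin(3t).

f(t) = 3*exp(5*t) - 5*sin(3*t) + 3*cos(3*t)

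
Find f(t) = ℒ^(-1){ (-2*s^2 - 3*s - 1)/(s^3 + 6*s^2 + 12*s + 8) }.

f(t) = -3*t^2*exp(-2*t)/2 + 5*t*exp(-2*t) - 2*exp(-2*t)

Factor the denominator: s^3 + 6*s^2 + 12*s + 8 = (s + 2)^3.
Partial fraction decomposition gives [-2/(s + 2)] + [5/(s + 2)^2] + [-3/(s + 2)^3].
Invert each term: -2/(s + 2) ↔ -2e^(-2t); 5/(s + 2)^2 ↔ 5t·e^(-2t); -3/(s + 2)^3 ↔ (-3/2)t^2·e^(-2t).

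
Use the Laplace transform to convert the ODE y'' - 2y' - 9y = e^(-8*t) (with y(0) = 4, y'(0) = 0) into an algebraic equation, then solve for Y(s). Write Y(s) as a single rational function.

Y(s) = (4*s^2 + 24*s - 63)/(s^3 + 6*s^2 - 25*s - 72)

Transform both sides with L{·}.
With L{y''} = s^2 Y - s·y(0) - y'(0) and L{y'} = sY - y(0), with y(0) = 4, y'(0) = 0: the LHS transforms to (s^2 - 2*s - 9)Y - (4*s - 8).
The right side is L{e^(-8*t)} = 1/(s + 8).
So (s^2 - 2*s - 9)Y = 1/(s + 8) + (4*s - 8).
Solve for Y(s) and write it as one ratio of polynomials.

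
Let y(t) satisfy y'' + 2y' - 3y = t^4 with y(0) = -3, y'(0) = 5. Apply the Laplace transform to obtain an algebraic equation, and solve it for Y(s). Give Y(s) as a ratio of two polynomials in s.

Take the Laplace transform of both sides.
With L{y''} = s^2 Y - s·y(0) - y'(0) and L{y'} = sY - y(0), with y(0) = -3, y'(0) = 5: the LHS transforms to (s^2 + 2*s - 3)Y - (-3*s - 1).
The right side is L{t^4} = 24/s^5.
So (s^2 + 2*s - 3)Y = 24/s^5 + (-3*s - 1).
Isolate Y and clear denominators.

Y(s) = (-3*s^6 - s^5 + 24)/(s^7 + 2*s^6 - 3*s^5)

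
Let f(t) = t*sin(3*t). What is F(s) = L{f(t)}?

F(s) = 6*s/(s^2 + 9)^2

L{sin(3t)} = 3/(s^2 + 9).
Then apply L{t·g(t)} = -d/ds[G(s)] with G(s) = 3/(s^2 + 9):
differentiating 1 time and applying the sign gives 6*s/(s^2 + 9)^2.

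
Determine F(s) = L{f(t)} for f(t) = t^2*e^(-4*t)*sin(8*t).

L{sin(8t)} = 8/(s^2 + 64).
Multiplying by e^(-4t) shifts s → s + 4, so L{e^(-4*t)*sin(8*t)} = 8/((s + 4)^2 + 64).
Then apply L{t^2·g(t)} = (-1)^2 d^2/ds^2[G(s)] with G(s) = 8/((s + 4)^2 + 64):
differentiating 2 times and applying the sign gives 16*(3*s^2 + 24*s - 16)/(s^2 + 8*s + 80)^3.

F(s) = 16*(3*s^2 + 24*s - 16)/(s^2 + 8*s + 80)^3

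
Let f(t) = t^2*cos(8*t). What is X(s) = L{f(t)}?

X(s) = 2*s*(s^2 - 192)/(s^2 + 64)^3

L{cos(8t)} = s/(s^2 + 64).
Then apply L{t^2·g(t)} = (-1)^2 d^2/ds^2[G(s)] with G(s) = s/(s^2 + 64):
differentiating 2 times and applying the sign gives 2*s*(s^2 - 192)/(s^2 + 64)^3.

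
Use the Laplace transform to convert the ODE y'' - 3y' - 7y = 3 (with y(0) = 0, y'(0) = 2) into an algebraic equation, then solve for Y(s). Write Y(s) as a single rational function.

Transform both sides with L{·}.
The derivative rules (L{y''} = s^2 Y - s·y(0) - y'(0) and L{y'} = sY - y(0), with y(0) = 0, y'(0) = 2) turn the left side into (s^2 - 3*s - 7)Y - (2).
The right side is L{3} = 3/s.
So (s^2 - 3*s - 7)Y = 3/s + (2).
Solve for Y(s) and write it as one ratio of polynomials.

Y(s) = (2*s + 3)/(s^3 - 3*s^2 - 7*s)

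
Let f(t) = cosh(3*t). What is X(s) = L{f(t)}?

L{cosh(3t)} = s/(s^2 - 9).

X(s) = s/(s^2 - 9)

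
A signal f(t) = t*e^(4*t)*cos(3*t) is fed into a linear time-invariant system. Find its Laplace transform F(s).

F(s) = (s - 7)*(s - 1)/(s^2 - 8*s + 25)^2

L{cos(3t)} = s/(s^2 + 9).
Multiplying by e^(4t) shifts s → s - 4, so L{e^(4*t)*cos(3*t)} = (s - 4)/((s - 4)^2 + 9).
Then apply L{t·g(t)} = -d/ds[G(s)] with G(s) = (s - 4)/((s - 4)^2 + 9):
differentiating 1 time and applying the sign gives (s - 7)*(s - 1)/(s^2 - 8*s + 25)^2.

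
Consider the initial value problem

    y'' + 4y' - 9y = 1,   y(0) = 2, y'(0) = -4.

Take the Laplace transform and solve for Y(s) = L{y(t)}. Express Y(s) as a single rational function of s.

Take the Laplace transform of both sides.
Using L{y''} = s^2 Y - s·y(0) - y'(0) and L{y'} = sY - y(0), with y(0) = 2, y'(0) = -4, the left side becomes (s^2 + 4*s - 9)Y - (2*s + 4).
The right side is L{1} = 1/s.
So (s^2 + 4*s - 9)Y = 1/s + (2*s + 4).
Divide through and combine into a single rational function.

Y(s) = (2*s^2 + 4*s + 1)/(s^3 + 4*s^2 - 9*s)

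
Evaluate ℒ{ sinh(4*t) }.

L{sinh(4t)} = 4/(s^2 - 16).

4/(s^2 - 16)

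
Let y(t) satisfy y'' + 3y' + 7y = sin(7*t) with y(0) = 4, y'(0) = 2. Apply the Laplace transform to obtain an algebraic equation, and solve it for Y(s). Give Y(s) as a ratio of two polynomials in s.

Y(s) = (4*s^3 + 14*s^2 + 196*s + 693)/(s^4 + 3*s^3 + 56*s^2 + 147*s + 343)

Apply the Laplace transform to the equation.
With L{y''} = s^2 Y - s·y(0) - y'(0) and L{y'} = sY - y(0), with y(0) = 4, y'(0) = 2: the LHS transforms to (s^2 + 3*s + 7)Y - (4*s + 14).
The right side is L{sin(7*t)} = 7/(s^2 + 49).
So (s^2 + 3*s + 7)Y = 7/(s^2 + 49) + (4*s + 14).
Divide through and combine into a single rational function.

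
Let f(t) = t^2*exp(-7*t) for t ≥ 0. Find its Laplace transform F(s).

F(s) = 2/(s + 7)^3

L{e^(-7t)} = 1/(s + 7).
Then apply L{t^2·g(t)} = (-1)^2 d^2/ds^2[G(s)] with G(s) = 1/(s + 7):
differentiating 2 times and applying the sign gives 2/(s + 7)^3.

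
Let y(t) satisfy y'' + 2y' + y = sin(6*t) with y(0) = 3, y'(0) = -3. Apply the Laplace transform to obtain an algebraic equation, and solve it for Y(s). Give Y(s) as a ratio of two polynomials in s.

Apply the Laplace transform to the equation.
With L{y''} = s^2 Y - s·y(0) - y'(0) and L{y'} = sY - y(0), with y(0) = 3, y'(0) = -3: the LHS transforms to (s^2 + 2*s + 1)Y - (3*s + 3).
The right side is L{sin(6*t)} = 6/(s^2 + 36).
So (s^2 + 2*s + 1)Y = 6/(s^2 + 36) + (3*s + 3).
Solve for Y(s) and write it as one ratio of polynomials.

Y(s) = (3*s^3 + 3*s^2 + 108*s + 114)/(s^4 + 2*s^3 + 37*s^2 + 72*s + 36)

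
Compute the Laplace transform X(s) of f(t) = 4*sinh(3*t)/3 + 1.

X(s) = 4/(s^2 - 9) + 1/s

The transform is linear, so treat each term independently.
(4/3)·[L{sinh(3t)} = 3/(s^2 - 9)]; L{1} = 1/s.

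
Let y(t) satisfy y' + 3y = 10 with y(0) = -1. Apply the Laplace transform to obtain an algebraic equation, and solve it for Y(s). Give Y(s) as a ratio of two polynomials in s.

Y(s) = (-s + 10)/(s^2 + 3*s)

Laplace-transform each side.
The derivative rules (L{y'} = sY - y(0) = sY - (-1)) turn the left side into (s + 3)Y - (-1).
The right side is L{10} = 10/s.
So (s + 3)Y = 10/s + (-1).
Solve for Y(s) and write it as one ratio of polynomials.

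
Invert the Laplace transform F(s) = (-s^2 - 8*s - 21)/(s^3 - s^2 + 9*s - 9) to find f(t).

Factor the denominator: s^3 - s^2 + 9*s - 9 = (s - 1)*(s^2 + 9).
Partial fraction decomposition gives [-3/(s - 1)] + [2*s/(s^2 + 9)] + [-6/(s^2 + 9)].
Invert each term: -3/(s - 1) ↔ -3e^(t); 2·s/(s^2 + 9) ↔ 2cos(3t); -2·3/(s^2 + 9) ↔ -2sin(3t).

f(t) = -3*exp(t) - 2*sin(3*t) + 2*cos(3*t)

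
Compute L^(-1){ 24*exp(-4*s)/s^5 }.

Heaviside(t - 4)*((t - 4)^4)

The factor e^(-4s) signals a time shift by c = 4 (second shifting theorem).
L{t^4} = 4!/s^5 = 24/s^5, so L^-1{24/s^5} = t^4.
Hence the inverse is u(t - 4) times that function evaluated at t - 4.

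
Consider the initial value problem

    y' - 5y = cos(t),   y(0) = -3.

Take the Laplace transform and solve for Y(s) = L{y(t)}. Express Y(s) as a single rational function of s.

Take the Laplace transform of both sides.
The derivative rules (L{y'} = sY - y(0) = sY - (-3)) turn the left side into (s - 5)Y - (-3).
The right side is L{cos(t)} = s/(s^2 + 1).
So (s - 5)Y = s/(s^2 + 1) + (-3).
Isolate Y and clear denominators.

Y(s) = (-3*s^2 + s - 3)/(s^3 - 5*s^2 + s - 5)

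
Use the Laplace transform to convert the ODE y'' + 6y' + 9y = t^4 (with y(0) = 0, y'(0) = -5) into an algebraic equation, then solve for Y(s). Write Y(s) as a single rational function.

Y(s) = (-5*s^5 + 24)/(s^7 + 6*s^6 + 9*s^5)

Laplace-transform each side.
Using L{y''} = s^2 Y - s·y(0) - y'(0) and L{y'} = sY - y(0), with y(0) = 0, y'(0) = -5, the left side becomes (s^2 + 6*s + 9)Y - (-5).
The right side is L{t^4} = 24/s^5.
So (s^2 + 6*s + 9)Y = 24/s^5 + (-5).
Isolate Y and clear denominators.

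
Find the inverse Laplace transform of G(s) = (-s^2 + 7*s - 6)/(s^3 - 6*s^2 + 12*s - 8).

2*t^2*exp(2*t) + 3*t*exp(2*t) - exp(2*t)

Factor the denominator: s^3 - 6*s^2 + 12*s - 8 = (s - 2)^3.
Partial fraction decomposition gives [-1/(s - 2)] + [3/(s - 2)^2] + [4/(s - 2)^3].
Invert each term: -1/(s - 2) ↔ -e^(2t); 3/(s - 2)^2 ↔ 3t·e^(2t); 4/(s - 2)^3 ↔ (2)t^2·e^(2t).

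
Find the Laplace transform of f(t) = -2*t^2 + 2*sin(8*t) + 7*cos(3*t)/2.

By linearity of the Laplace transform, transform each term separately.
(7/2)·[L{cos(3t)} = s/(s^2 + 9)]; (-2)·[L{t^2} = 2!/s^3 = 2/s^3]; (2)·[L{sin(8t)} = 8/(s^2 + 64)].

7*s/(2*(s^2 + 9)) + 16/(s^2 + 64) - 4/s^3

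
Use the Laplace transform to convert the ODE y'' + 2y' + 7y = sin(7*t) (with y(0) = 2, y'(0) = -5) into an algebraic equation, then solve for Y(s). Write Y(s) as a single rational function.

Take the Laplace transform of both sides.
Using L{y''} = s^2 Y - s·y(0) - y'(0) and L{y'} = sY - y(0), with y(0) = 2, y'(0) = -5, the left side becomes (s^2 + 2*s + 7)Y - (2*s - 1).
The right side is L{sin(7*t)} = 7/(s^2 + 49).
So (s^2 + 2*s + 7)Y = 7/(s^2 + 49) + (2*s - 1).
Divide through and combine into a single rational function.

Y(s) = (2*s^3 - s^2 + 98*s - 42)/(s^4 + 2*s^3 + 56*s^2 + 98*s + 343)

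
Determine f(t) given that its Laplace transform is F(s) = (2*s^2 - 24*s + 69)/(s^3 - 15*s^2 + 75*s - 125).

f(t) = -t^2*exp(5*t)/2 - 4*t*exp(5*t) + 2*exp(5*t)

Factor the denominator: s^3 - 15*s^2 + 75*s - 125 = (s - 5)^3.
Partial fraction decomposition gives [2/(s - 5)] + [-4/(s - 5)^2] + [-1/(s - 5)^3].
Invert each term: 2/(s - 5) ↔ 2e^(5t); -4/(s - 5)^2 ↔ -4t·e^(5t); -1/(s - 5)^3 ↔ (-1/2)t^2·e^(5t).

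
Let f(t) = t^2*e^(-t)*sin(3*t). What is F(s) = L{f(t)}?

F(s) = 18*(s^2 + 2*s - 2)/(s^2 + 2*s + 10)^3

L{sin(3t)} = 3/(s^2 + 9).
Multiplying by e^(-t) shifts s → s + 1, so L{e^(-t)*sin(3*t)} = 3/((s + 1)^2 + 9).
Then apply L{t^2·g(t)} = (-1)^2 d^2/ds^2[G(s)] with G(s) = 3/((s + 1)^2 + 9):
differentiating 2 times and applying the sign gives 18*(s^2 + 2*s - 2)/(s^2 + 2*s + 10)^3.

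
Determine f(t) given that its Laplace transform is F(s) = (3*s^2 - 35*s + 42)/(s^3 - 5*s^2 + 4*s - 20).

Factor the denominator: s^3 - 5*s^2 + 4*s - 20 = (s - 5)*(s^2 + 4).
Partial fraction decomposition gives [-2/(s - 5)] + [5*s/(s^2 + 4)] + [-10/(s^2 + 4)].
Invert each term: -2/(s - 5) ↔ -2e^(5t); 5·s/(s^2 + 4) ↔ 5cos(2t); -5·2/(s^2 + 4) ↔ -5sin(2t).

f(t) = -2*exp(5*t) - 5*sin(2*t) + 5*cos(2*t)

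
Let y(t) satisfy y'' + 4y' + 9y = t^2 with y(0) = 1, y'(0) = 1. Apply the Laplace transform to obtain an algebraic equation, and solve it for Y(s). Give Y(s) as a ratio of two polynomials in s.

Apply the Laplace transform to the equation.
The derivative rules (L{y''} = s^2 Y - s·y(0) - y'(0) and L{y'} = sY - y(0), with y(0) = 1, y'(0) = 1) turn the left side into (s^2 + 4*s + 9)Y - (s + 5).
The right side is L{t^2} = 2/s^3.
So (s^2 + 4*s + 9)Y = 2/s^3 + (s + 5).
Divide through and combine into a single rational function.

Y(s) = (s^4 + 5*s^3 + 2)/(s^5 + 4*s^4 + 9*s^3)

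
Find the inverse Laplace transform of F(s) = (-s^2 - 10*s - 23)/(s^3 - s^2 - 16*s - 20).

Factor the denominator: s^3 - s^2 - 16*s - 20 = (s - 5)*(s + 2)^2.
Partial fraction decomposition gives [1/(s + 2)] + [(s + 2)^(-2)] + [-2/(s - 5)].
Invert each term: 1/(s + 2) ↔ e^(-2t); 1/(s + 2)^2 ↔ t·e^(-2t); -2/(s - 5) ↔ -2e^(5t).

t*exp(-2*t) - 2*exp(5*t) + exp(-2*t)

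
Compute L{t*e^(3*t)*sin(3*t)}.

6*(s - 3)/(s^2 - 6*s + 18)^2

L{sin(3t)} = 3/(s^2 + 9).
Multiplying by e^(3t) shifts s → s - 3, so L{e^(3*t)*sin(3*t)} = 3/((s - 3)^2 + 9).
Then apply L{t·g(t)} = -d/ds[G(s)] with G(s) = 3/((s - 3)^2 + 9):
differentiating 1 time and applying the sign gives 6*(s - 3)/(s^2 - 6*s + 18)^2.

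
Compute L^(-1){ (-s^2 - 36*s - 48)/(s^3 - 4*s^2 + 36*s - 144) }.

-4*exp(4*t) - 4*sin(6*t) + 3*cos(6*t)

Factor the denominator: s^3 - 4*s^2 + 36*s - 144 = (s - 4)*(s^2 + 36).
Partial fraction decomposition gives [-4/(s - 4)] + [3*s/(s^2 + 36)] + [-24/(s^2 + 36)].
Invert each term: -4/(s - 4) ↔ -4e^(4t); 3·s/(s^2 + 36) ↔ 3cos(6t); -4·6/(s^2 + 36) ↔ -4sin(6t).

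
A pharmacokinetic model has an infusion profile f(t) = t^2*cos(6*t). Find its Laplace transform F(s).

F(s) = 2*s*(s^2 - 108)/(s^2 + 36)^3

L{cos(6t)} = s/(s^2 + 36).
Then apply L{t^2·g(t)} = (-1)^2 d^2/ds^2[G(s)] with G(s) = s/(s^2 + 36):
differentiating 2 times and applying the sign gives 2*s*(s^2 - 108)/(s^2 + 36)^3.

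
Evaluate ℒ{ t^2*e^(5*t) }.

2/(s - 5)^3

L{e^(5t)} = 1/(s - 5).
Then apply L{t^2·g(t)} = (-1)^2 d^2/ds^2[G(s)] with G(s) = 1/(s - 5):
differentiating 2 times and applying the sign gives 2/(s - 5)^3.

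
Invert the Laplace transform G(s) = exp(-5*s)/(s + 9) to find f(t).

f(t) = Heaviside(t - 5)*(exp(-9*t + 45))

The factor e^(-5s) signals a time shift by c = 5 (second shifting theorem).
L{e^(-9t)} = 1/(s + 9), so L^-1{1/(s + 9)} = exp(-9*t).
Hence the inverse is u(t - 5) times that function evaluated at t - 5.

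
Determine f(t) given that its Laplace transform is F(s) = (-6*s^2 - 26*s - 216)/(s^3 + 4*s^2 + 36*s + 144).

Factor the denominator: s^3 + 4*s^2 + 36*s + 144 = (s + 4)*(s^2 + 36).
Partial fraction decomposition gives [-4/(s + 4)] + [-2*s/(s^2 + 36)] + [-18/(s^2 + 36)].
Invert each term: -4/(s + 4) ↔ -4e^(-4t); -2·s/(s^2 + 36) ↔ -2cos(6t); -3·6/(s^2 + 36) ↔ -3sin(6t).

f(t) = -3*sin(6*t) - 2*cos(6*t) - 4*exp(-4*t)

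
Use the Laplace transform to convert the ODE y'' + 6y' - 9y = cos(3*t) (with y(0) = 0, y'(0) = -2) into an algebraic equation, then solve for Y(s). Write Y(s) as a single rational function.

Y(s) = (-2*s^2 + s - 18)/(s^4 + 6*s^3 + 54*s - 81)

Laplace-transform each side.
The derivative rules (L{y''} = s^2 Y - s·y(0) - y'(0) and L{y'} = sY - y(0), with y(0) = 0, y'(0) = -2) turn the left side into (s^2 + 6*s - 9)Y - (-2).
The right side is L{cos(3*t)} = s/(s^2 + 9).
So (s^2 + 6*s - 9)Y = s/(s^2 + 9) + (-2).
Solve for Y(s) and write it as one ratio of polynomials.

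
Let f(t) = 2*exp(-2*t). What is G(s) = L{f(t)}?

L{2} = 2/s.
By the first shifting theorem, multiplying by e^(-2t) replaces s with s + 2.

G(s) = 2/(s + 2)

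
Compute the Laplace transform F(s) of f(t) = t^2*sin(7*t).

L{sin(7t)} = 7/(s^2 + 49).
Then apply L{t^2·g(t)} = (-1)^2 d^2/ds^2[G(s)] with G(s) = 7/(s^2 + 49):
differentiating 2 times and applying the sign gives 14*(3*s^2 - 49)/(s^2 + 49)^3.

F(s) = 14*(3*s^2 - 49)/(s^2 + 49)^3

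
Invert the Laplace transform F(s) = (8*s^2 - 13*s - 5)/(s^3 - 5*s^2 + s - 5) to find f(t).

f(t) = 5*exp(5*t) + 2*sin(t) + 3*cos(t)

Factor the denominator: s^3 - 5*s^2 + s - 5 = (s - 5)*(s^2 + 1).
Partial fraction decomposition gives [5/(s - 5)] + [3*s/(s^2 + 1)] + [2/(s^2 + 1)].
Invert each term: 5/(s - 5) ↔ 5e^(5t); 3·s/(s^2 + 1) ↔ 3cos(t); 2·1/(s^2 + 1) ↔ 2sin(t).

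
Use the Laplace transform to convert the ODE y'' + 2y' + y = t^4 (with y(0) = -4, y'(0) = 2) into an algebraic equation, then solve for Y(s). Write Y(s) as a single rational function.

Take the Laplace transform of both sides.
The derivative rules (L{y''} = s^2 Y - s·y(0) - y'(0) and L{y'} = sY - y(0), with y(0) = -4, y'(0) = 2) turn the left side into (s^2 + 2*s + 1)Y - (-4*s - 6).
The right side is L{t^4} = 24/s^5.
So (s^2 + 2*s + 1)Y = 24/s^5 + (-4*s - 6).
Divide through and combine into a single rational function.

Y(s) = (-4*s^6 - 6*s^5 + 24)/(s^7 + 2*s^6 + s^5)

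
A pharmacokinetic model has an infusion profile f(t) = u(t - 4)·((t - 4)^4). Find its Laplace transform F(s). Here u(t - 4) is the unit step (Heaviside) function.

By the second shifting theorem, L{u(t - c)·g(t - c)} = e^(-cs)·G(s) with c = 4 and G(s) = L{g(t)}.
L{t^4} = 4!/s^5 = 24/s^5.

F(s) = 24*exp(-4*s)/s^5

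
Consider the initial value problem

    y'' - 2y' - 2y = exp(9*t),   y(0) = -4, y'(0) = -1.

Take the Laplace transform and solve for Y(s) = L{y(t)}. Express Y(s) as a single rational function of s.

Y(s) = (-4*s^2 + 43*s - 62)/(s^3 - 11*s^2 + 16*s + 18)

Take the Laplace transform of both sides.
Using L{y''} = s^2 Y - s·y(0) - y'(0) and L{y'} = sY - y(0), with y(0) = -4, y'(0) = -1, the left side becomes (s^2 - 2*s - 2)Y - (-4*s + 7).
The right side is L{exp(9*t)} = 1/(s - 9).
So (s^2 - 2*s - 2)Y = 1/(s - 9) + (-4*s + 7).
Divide through and combine into a single rational function.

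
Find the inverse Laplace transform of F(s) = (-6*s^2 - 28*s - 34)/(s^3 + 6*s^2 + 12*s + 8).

Factor the denominator: s^3 + 6*s^2 + 12*s + 8 = (s + 2)^3.
Partial fraction decomposition gives [-6/(s + 2)] + [-4/(s + 2)^2] + [-2/(s + 2)^3].
Invert each term: -6/(s + 2) ↔ -6e^(-2t); -4/(s + 2)^2 ↔ -4t·e^(-2t); -2/(s + 2)^3 ↔ (-1)t^2·e^(-2t).

-t^2*exp(-2*t) - 4*t*exp(-2*t) - 6*exp(-2*t)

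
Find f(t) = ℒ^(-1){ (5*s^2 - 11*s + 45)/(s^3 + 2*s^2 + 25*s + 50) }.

f(t) = -3*sin(5*t) + 2*cos(5*t) + 3*exp(-2*t)

Factor the denominator: s^3 + 2*s^2 + 25*s + 50 = (s + 2)*(s^2 + 25).
Partial fraction decomposition gives [3/(s + 2)] + [2*s/(s^2 + 25)] + [-15/(s^2 + 25)].
Invert each term: 3/(s + 2) ↔ 3e^(-2t); 2·s/(s^2 + 25) ↔ 2cos(5t); -3·5/(s^2 + 25) ↔ -3sin(5t).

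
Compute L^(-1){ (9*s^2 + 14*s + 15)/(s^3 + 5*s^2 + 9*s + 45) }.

Factor the denominator: s^3 + 5*s^2 + 9*s + 45 = (s + 5)*(s^2 + 9).
Partial fraction decomposition gives [5/(s + 5)] + [4*s/(s^2 + 9)] + [-6/(s^2 + 9)].
Invert each term: 5/(s + 5) ↔ 5e^(-5t); 4·s/(s^2 + 9) ↔ 4cos(3t); -2·3/(s^2 + 9) ↔ -2sin(3t).

-2*sin(3*t) + 4*cos(3*t) + 5*exp(-5*t)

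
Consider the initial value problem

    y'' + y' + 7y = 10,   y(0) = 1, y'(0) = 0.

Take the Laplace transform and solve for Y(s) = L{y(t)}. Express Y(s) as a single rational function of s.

Apply the Laplace transform to the equation.
With L{y''} = s^2 Y - s·y(0) - y'(0) and L{y'} = sY - y(0), with y(0) = 1, y'(0) = 0: the LHS transforms to (s^2 + s + 7)Y - (s + 1).
The right side is L{10} = 10/s.
So (s^2 + s + 7)Y = 10/s + (s + 1).
Isolate Y and clear denominators.

Y(s) = (s^2 + s + 10)/(s^3 + s^2 + 7*s)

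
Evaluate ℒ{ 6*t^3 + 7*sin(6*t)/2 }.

By linearity of the Laplace transform, transform each term separately.
(7/2)·[L{sin(6t)} = 6/(s^2 + 36)]; (6)·[L{t^3} = 3!/s^4 = 6/s^4].

21/(s^2 + 36) + 36/s^4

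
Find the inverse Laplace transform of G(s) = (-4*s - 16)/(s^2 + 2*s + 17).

-3*exp(-t)*sin(4*t) - 4*exp(-t)*cos(4*t)

Complete the square in the denominator: s^2 + 2*s + 17 = (s + 1)^2 + 4^2.
Split the numerator to match: -4*s - 16 = -4·(s + 1) - 3·4.
Invert each term: -4·(s + 1)/((s + 1)^2 + 16) ↔ -4e^(-t)cos(4t); -3·4/((s + 1)^2 + 16) ↔ -3e^(-t)sin(4t).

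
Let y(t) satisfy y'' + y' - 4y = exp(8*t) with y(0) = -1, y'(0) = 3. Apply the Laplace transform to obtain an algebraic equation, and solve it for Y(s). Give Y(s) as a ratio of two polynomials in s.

Transform both sides with L{·}.
With L{y''} = s^2 Y - s·y(0) - y'(0) and L{y'} = sY - y(0), with y(0) = -1, y'(0) = 3: the LHS transforms to (s^2 + s - 4)Y - (-s + 2).
The right side is L{exp(8*t)} = 1/(s - 8).
So (s^2 + s - 4)Y = 1/(s - 8) + (-s + 2).
Isolate Y and clear denominators.

Y(s) = (-s^2 + 10*s - 15)/(s^3 - 7*s^2 - 12*s + 32)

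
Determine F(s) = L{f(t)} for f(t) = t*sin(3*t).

F(s) = 6*s/(s^2 + 9)^2

L{sin(3t)} = 3/(s^2 + 9).
Then apply L{t·g(t)} = -d/ds[G(s)] with G(s) = 3/(s^2 + 9):
differentiating 1 time and applying the sign gives 6*s/(s^2 + 9)^2.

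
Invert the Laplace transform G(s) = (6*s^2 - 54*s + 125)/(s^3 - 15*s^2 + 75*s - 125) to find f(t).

f(t) = 5*t^2*exp(5*t)/2 + 6*t*exp(5*t) + 6*exp(5*t)

Factor the denominator: s^3 - 15*s^2 + 75*s - 125 = (s - 5)^3.
Partial fraction decomposition gives [6/(s - 5)] + [6/(s - 5)^2] + [5/(s - 5)^3].
Invert each term: 6/(s - 5) ↔ 6e^(5t); 6/(s - 5)^2 ↔ 6t·e^(5t); 5/(s - 5)^3 ↔ (5/2)t^2·e^(5t).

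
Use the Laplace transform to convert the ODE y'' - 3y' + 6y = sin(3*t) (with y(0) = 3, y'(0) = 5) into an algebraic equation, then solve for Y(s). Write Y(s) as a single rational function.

Apply the Laplace transform to the equation.
With L{y''} = s^2 Y - s·y(0) - y'(0) and L{y'} = sY - y(0), with y(0) = 3, y'(0) = 5: the LHS transforms to (s^2 - 3*s + 6)Y - (3*s - 4).
The right side is L{sin(3*t)} = 3/(s^2 + 9).
So (s^2 - 3*s + 6)Y = 3/(s^2 + 9) + (3*s - 4).
Divide through and combine into a single rational function.

Y(s) = (3*s^3 - 4*s^2 + 27*s - 33)/(s^4 - 3*s^3 + 15*s^2 - 27*s + 54)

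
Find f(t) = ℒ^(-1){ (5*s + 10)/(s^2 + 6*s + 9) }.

f(t) = -5*t*exp(-3*t) + 5*exp(-3*t)

Factor the denominator: s^2 + 6*s + 9 = (s + 3)^2.
Partial fraction decomposition gives [5/(s + 3)] + [-5/(s + 3)^2].
Invert each term: 5/(s + 3) ↔ 5e^(-3t); -5/(s + 3)^2 ↔ -5t·e^(-3t).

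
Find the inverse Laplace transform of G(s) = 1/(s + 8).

exp(-8*t)

Since L{e^(-8t)} = 1/(s + 8), the inverse is exp(-8*t).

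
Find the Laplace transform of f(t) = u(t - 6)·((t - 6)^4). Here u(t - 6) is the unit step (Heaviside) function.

24*exp(-6*s)/s^5

By the second shifting theorem, L{u(t - c)·g(t - c)} = e^(-cs)·H(s) with c = 6 and H(s) = L{g(t)}.
L{t^4} = 4!/s^5 = 24/s^5.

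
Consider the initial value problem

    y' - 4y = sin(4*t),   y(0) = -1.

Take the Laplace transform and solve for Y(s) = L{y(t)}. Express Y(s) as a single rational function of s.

Y(s) = (-s^2 - 12)/(s^3 - 4*s^2 + 16*s - 64)

Transform both sides with L{·}.
Using L{y'} = sY - y(0) = sY - (-1), the left side becomes (s - 4)Y - (-1).
The right side is L{sin(4*t)} = 4/(s^2 + 16).
So (s - 4)Y = 4/(s^2 + 16) + (-1).
Solve for Y(s) and write it as one ratio of polynomials.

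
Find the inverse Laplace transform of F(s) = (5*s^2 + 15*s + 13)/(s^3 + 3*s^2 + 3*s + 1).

3*t^2*exp(-t)/2 + 5*t*exp(-t) + 5*exp(-t)

Factor the denominator: s^3 + 3*s^2 + 3*s + 1 = (s + 1)^3.
Partial fraction decomposition gives [5/(s + 1)] + [5/(s + 1)^2] + [3/(s + 1)^3].
Invert each term: 5/(s + 1) ↔ 5e^(-t); 5/(s + 1)^2 ↔ 5t·e^(-t); 3/(s + 1)^3 ↔ (3/2)t^2·e^(-t).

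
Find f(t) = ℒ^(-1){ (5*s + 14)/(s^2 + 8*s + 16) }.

f(t) = -6*t*exp(-4*t) + 5*exp(-4*t)

Factor the denominator: s^2 + 8*s + 16 = (s + 4)^2.
Partial fraction decomposition gives [5/(s + 4)] + [-6/(s + 4)^2].
Invert each term: 5/(s + 4) ↔ 5e^(-4t); -6/(s + 4)^2 ↔ -6t·e^(-4t).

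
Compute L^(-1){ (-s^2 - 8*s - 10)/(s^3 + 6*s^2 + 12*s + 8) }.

t^2*exp(-2*t) - 4*t*exp(-2*t) - exp(-2*t)

Factor the denominator: s^3 + 6*s^2 + 12*s + 8 = (s + 2)^3.
Partial fraction decomposition gives [-1/(s + 2)] + [-4/(s + 2)^2] + [2/(s + 2)^3].
Invert each term: -1/(s + 2) ↔ -e^(-2t); -4/(s + 2)^2 ↔ -4t·e^(-2t); 2/(s + 2)^3 ↔ (1)t^2·e^(-2t).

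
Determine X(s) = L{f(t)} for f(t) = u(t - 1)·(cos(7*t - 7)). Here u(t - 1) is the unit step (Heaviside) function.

By the second shifting theorem, L{u(t - c)·g(t - c)} = e^(-cs)·G(s) with c = 1 and G(s) = L{g(t)}.
L{cos(7t)} = s/(s^2 + 49).

X(s) = s*exp(-s)/(s^2 + 49)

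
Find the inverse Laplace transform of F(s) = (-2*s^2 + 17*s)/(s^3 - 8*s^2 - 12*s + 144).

Factor the denominator: s^3 - 8*s^2 - 12*s + 144 = (s - 6)^2*(s + 4).
Partial fraction decomposition gives [-1/(s - 6)] + [3/(s - 6)^2] + [-1/(s + 4)].
Invert each term: -1/(s - 6) ↔ -e^(6t); 3/(s - 6)^2 ↔ 3t·e^(6t); -1/(s + 4) ↔ -e^(-4t).

3*t*exp(6*t) - exp(6*t) - exp(-4*t)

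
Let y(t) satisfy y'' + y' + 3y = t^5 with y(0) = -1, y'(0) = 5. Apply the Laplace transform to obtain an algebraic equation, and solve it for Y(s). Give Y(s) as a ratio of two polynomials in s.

Y(s) = (-s^7 + 4*s^6 + 120)/(s^8 + s^7 + 3*s^6)

Apply the Laplace transform to the equation.
Using L{y''} = s^2 Y - s·y(0) - y'(0) and L{y'} = sY - y(0), with y(0) = -1, y'(0) = 5, the left side becomes (s^2 + s + 3)Y - (-s + 4).
The right side is L{t^5} = 120/s^6.
So (s^2 + s + 3)Y = 120/s^6 + (-s + 4).
Divide through and combine into a single rational function.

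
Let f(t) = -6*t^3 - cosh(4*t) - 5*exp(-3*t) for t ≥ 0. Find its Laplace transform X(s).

Apply the Laplace transform termwise.
(-5)·[L{e^(-3t)} = 1/(s + 3)]; (-6)·[L{t^3} = 3!/s^4 = 6/s^4]; (-1)·[L{cosh(4t)} = s/(s^2 - 16)].

X(s) = -s/(s^2 - 16) - 5/(s + 3) - 36/s^4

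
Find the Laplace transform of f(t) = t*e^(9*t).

L{e^(9t)} = 1/(s - 9).
Then apply L{t·g(t)} = -d/ds[H(s)] with H(s) = 1/(s - 9):
differentiating 1 time and applying the sign gives (s - 9)^(-2).

(s - 9)^(-2)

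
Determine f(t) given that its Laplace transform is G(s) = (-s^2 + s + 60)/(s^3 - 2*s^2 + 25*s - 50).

Factor the denominator: s^3 - 2*s^2 + 25*s - 50 = (s - 2)*(s^2 + 25).
Partial fraction decomposition gives [2/(s - 2)] + [-3*s/(s^2 + 25)] + [-5/(s^2 + 25)].
Invert each term: 2/(s - 2) ↔ 2e^(2t); -3·s/(s^2 + 25) ↔ -3cos(5t); -1·5/(s^2 + 25) ↔ -sin(5t).

f(t) = 2*exp(2*t) - sin(5*t) - 3*cos(5*t)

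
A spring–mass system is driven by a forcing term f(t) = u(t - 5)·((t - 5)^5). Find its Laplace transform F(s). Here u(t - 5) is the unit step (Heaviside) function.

F(s) = 120*exp(-5*s)/s^6

By the second shifting theorem, L{u(t - c)·g(t - c)} = e^(-cs)·G(s) with c = 5 and G(s) = L{g(t)}.
L{t^5} = 5!/s^6 = 120/s^6.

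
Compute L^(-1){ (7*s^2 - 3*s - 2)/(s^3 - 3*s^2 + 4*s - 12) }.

4*exp(3*t) + 3*sin(2*t) + 3*cos(2*t)

Factor the denominator: s^3 - 3*s^2 + 4*s - 12 = (s - 3)*(s^2 + 4).
Partial fraction decomposition gives [4/(s - 3)] + [3*s/(s^2 + 4)] + [6/(s^2 + 4)].
Invert each term: 4/(s - 3) ↔ 4e^(3t); 3·s/(s^2 + 4) ↔ 3cos(2t); 3·2/(s^2 + 4) ↔ 3sin(2t).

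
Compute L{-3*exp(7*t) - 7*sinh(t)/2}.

-7/(2*(s^2 - 1)) - 3/(s - 7)

By linearity of the Laplace transform, transform each term separately.
(-3)·[L{e^(7t)} = 1/(s - 7)]; (-7/2)·[L{sinh(t)} = 1/(s^2 - 1)].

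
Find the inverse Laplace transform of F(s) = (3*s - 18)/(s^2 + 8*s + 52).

Complete the square in the denominator: s^2 + 8*s + 52 = (s + 4)^2 + 6^2.
Split the numerator to match: 3*s - 18 = 3·(s + 4) - 5·6.
Invert each term: 3·(s + 4)/((s + 4)^2 + 36) ↔ 3e^(-4t)cos(6t); -5·6/((s + 4)^2 + 36) ↔ -5e^(-4t)sin(6t).

-5*exp(-4*t)*sin(6*t) + 3*exp(-4*t)*cos(6*t)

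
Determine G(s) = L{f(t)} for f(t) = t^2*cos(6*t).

L{cos(6t)} = s/(s^2 + 36).
Then apply L{t^2·g(t)} = (-1)^2 d^2/ds^2[H(s)] with H(s) = s/(s^2 + 36):
differentiating 2 times and applying the sign gives 2*s*(s^2 - 108)/(s^2 + 36)^3.

G(s) = 2*s*(s^2 - 108)/(s^2 + 36)^3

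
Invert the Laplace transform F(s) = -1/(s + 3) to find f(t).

f(t) = -exp(-3*t)

Since L{e^(-3t)} = 1/(s + 3), the inverse is e^(-3*t), scaled by -1.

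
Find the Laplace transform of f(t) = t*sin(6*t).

L{sin(6t)} = 6/(s^2 + 36).
Then apply L{t·g(t)} = -d/ds[G(s)] with G(s) = 6/(s^2 + 36):
differentiating 1 time and applying the sign gives 12*s/(s^2 + 36)^2.

12*s/(s^2 + 36)^2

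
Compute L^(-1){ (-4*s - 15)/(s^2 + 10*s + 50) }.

exp(-5*t)*sin(5*t) - 4*exp(-5*t)*cos(5*t)

Complete the square in the denominator: s^2 + 10*s + 50 = (s + 5)^2 + 5^2.
Split the numerator to match: -4*s - 15 = -4·(s + 5) + 1·5.
Invert each term: -4·(s + 5)/((s + 5)^2 + 25) ↔ -4e^(-5t)cos(5t); 1·5/((s + 5)^2 + 25) ↔ e^(-5t)sin(5t).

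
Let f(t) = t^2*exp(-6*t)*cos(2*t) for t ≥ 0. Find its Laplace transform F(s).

L{cos(2t)} = s/(s^2 + 4).
Multiplying by e^(-6t) shifts s → s + 6, so L{exp(-6*t)*cos(2*t)} = (s + 6)/((s + 6)^2 + 4).
Then apply L{t^2·g(t)} = (-1)^2 d^2/ds^2[G(s)] with G(s) = (s + 6)/((s + 6)^2 + 4):
differentiating 2 times and applying the sign gives 2*(s + 6)*(s^2 + 12*s + 24)/(s^2 + 12*s + 40)^3.

F(s) = 2*(s + 6)*(s^2 + 12*s + 24)/(s^2 + 12*s + 40)^3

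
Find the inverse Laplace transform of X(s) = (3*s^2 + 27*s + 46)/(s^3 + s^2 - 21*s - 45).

t*exp(-3*t) + 4*exp(5*t) - exp(-3*t)

Factor the denominator: s^3 + s^2 - 21*s - 45 = (s - 5)*(s + 3)^2.
Partial fraction decomposition gives [-1/(s + 3)] + [(s + 3)^(-2)] + [4/(s - 5)].
Invert each term: -1/(s + 3) ↔ -e^(-3t); 1/(s + 3)^2 ↔ t·e^(-3t); 4/(s - 5) ↔ 4e^(5t).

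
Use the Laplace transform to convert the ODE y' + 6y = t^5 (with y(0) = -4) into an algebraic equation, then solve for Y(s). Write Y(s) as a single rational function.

Take the Laplace transform of both sides.
The derivative rules (L{y'} = sY - y(0) = sY - (-4)) turn the left side into (s + 6)Y - (-4).
The right side is L{t^5} = 120/s^6.
So (s + 6)Y = 120/s^6 + (-4).
Solve for Y(s) and write it as one ratio of polynomials.

Y(s) = (-4*s^6 + 120)/(s^7 + 6*s^6)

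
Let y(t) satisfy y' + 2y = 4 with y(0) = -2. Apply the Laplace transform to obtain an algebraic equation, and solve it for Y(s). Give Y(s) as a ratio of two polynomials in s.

Y(s) = (-2*s + 4)/(s^2 + 2*s)

Transform both sides with L{·}.
Using L{y'} = sY - y(0) = sY - (-2), the left side becomes (s + 2)Y - (-2).
The right side is L{4} = 4/s.
So (s + 2)Y = 4/s + (-2).
Solve for Y(s) and write it as one ratio of polynomials.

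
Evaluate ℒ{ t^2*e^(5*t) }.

2/(s - 5)^3

L{e^(5t)} = 1/(s - 5).
Then apply L{t^2·g(t)} = (-1)^2 d^2/ds^2[G(s)] with G(s) = 1/(s - 5):
differentiating 2 times and applying the sign gives 2/(s - 5)^3.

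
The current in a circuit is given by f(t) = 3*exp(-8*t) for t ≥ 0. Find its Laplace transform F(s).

L{3} = 3/s.
By the first shifting theorem, multiplying by e^(-8t) replaces s with s + 8.

F(s) = 3/(s + 8)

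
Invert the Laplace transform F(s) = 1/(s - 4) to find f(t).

f(t) = exp(4*t)

Since L{e^(4t)} = 1/(s - 4), the inverse is e^(4*t).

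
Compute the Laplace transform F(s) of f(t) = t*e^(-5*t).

F(s) = (s + 5)^(-2)

L{t} = 1!/s^2 = 1/s^2.
By the first shifting theorem, multiplying by e^(-5t) replaces s with s + 5.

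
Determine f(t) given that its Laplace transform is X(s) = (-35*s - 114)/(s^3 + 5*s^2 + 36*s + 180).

f(t) = -5*sin(6*t) - cos(6*t) + exp(-5*t)

Factor the denominator: s^3 + 5*s^2 + 36*s + 180 = (s + 5)*(s^2 + 36).
Partial fraction decomposition gives [1/(s + 5)] + [-s/(s^2 + 36)] + [-30/(s^2 + 36)].
Invert each term: 1/(s + 5) ↔ e^(-5t); -1·s/(s^2 + 36) ↔ -cos(6t); -5·6/(s^2 + 36) ↔ -5sin(6t).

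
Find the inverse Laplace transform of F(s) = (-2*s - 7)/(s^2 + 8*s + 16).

t*exp(-4*t) - 2*exp(-4*t)

Factor the denominator: s^2 + 8*s + 16 = (s + 4)^2.
Partial fraction decomposition gives [-2/(s + 4)] + [(s + 4)^(-2)].
Invert each term: -2/(s + 4) ↔ -2e^(-4t); 1/(s + 4)^2 ↔ t·e^(-4t).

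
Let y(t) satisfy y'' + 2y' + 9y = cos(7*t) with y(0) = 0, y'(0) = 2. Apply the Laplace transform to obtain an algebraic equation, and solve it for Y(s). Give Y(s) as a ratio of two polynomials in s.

Y(s) = (2*s^2 + s + 98)/(s^4 + 2*s^3 + 58*s^2 + 98*s + 441)

Take the Laplace transform of both sides.
Using L{y''} = s^2 Y - s·y(0) - y'(0) and L{y'} = sY - y(0), with y(0) = 0, y'(0) = 2, the left side becomes (s^2 + 2*s + 9)Y - (2).
The right side is L{cos(7*t)} = s/(s^2 + 49).
So (s^2 + 2*s + 9)Y = s/(s^2 + 49) + (2).
Divide through and combine into a single rational function.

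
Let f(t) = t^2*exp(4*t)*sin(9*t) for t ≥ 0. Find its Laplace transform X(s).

X(s) = 54*(s^2 - 8*s - 11)/(s^2 - 8*s + 97)^3

L{sin(9t)} = 9/(s^2 + 81).
Multiplying by e^(4t) shifts s → s - 4, so L{exp(4*t)*sin(9*t)} = 9/((s - 4)^2 + 81).
Then apply L{t^2·g(t)} = (-1)^2 d^2/ds^2[G(s)] with G(s) = 9/((s - 4)^2 + 81):
differentiating 2 times and applying the sign gives 54*(s^2 - 8*s - 11)/(s^2 - 8*s + 97)^3.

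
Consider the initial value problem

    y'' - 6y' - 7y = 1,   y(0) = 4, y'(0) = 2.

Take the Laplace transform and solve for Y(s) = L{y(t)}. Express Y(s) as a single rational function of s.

Laplace-transform each side.
With L{y''} = s^2 Y - s·y(0) - y'(0) and L{y'} = sY - y(0), with y(0) = 4, y'(0) = 2: the LHS transforms to (s^2 - 6*s - 7)Y - (4*s - 22).
The right side is L{1} = 1/s.
So (s^2 - 6*s - 7)Y = 1/s + (4*s - 22).
Isolate Y and clear denominators.

Y(s) = (4*s^2 - 22*s + 1)/(s^3 - 6*s^2 - 7*s)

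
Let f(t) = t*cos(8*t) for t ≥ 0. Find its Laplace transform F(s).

L{cos(8t)} = s/(s^2 + 64).
Then apply L{t·g(t)} = -d/ds[G(s)] with G(s) = s/(s^2 + 64):
differentiating 1 time and applying the sign gives (s - 8)*(s + 8)/(s^2 + 64)^2.

F(s) = (s - 8)*(s + 8)/(s^2 + 64)^2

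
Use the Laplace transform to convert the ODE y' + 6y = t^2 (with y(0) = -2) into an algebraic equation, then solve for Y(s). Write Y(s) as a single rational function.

Apply the Laplace transform to the equation.
With L{y'} = sY - y(0) = sY - (-2): the LHS transforms to (s + 6)Y - (-2).
The right side is L{t^2} = 2/s^3.
So (s + 6)Y = 2/s^3 + (-2).
Solve for Y(s) and write it as one ratio of polynomials.

Y(s) = (-2*s^3 + 2)/(s^4 + 6*s^3)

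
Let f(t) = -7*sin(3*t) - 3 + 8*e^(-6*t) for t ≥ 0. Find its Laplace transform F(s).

F(s) = -21/(s^2 + 9) + 8/(s + 6) - 3/s

By linearity of the Laplace transform, transform each term separately.
L{-3} = -3/s; (-7)·[L{sin(3t)} = 3/(s^2 + 9)]; (8)·[L{e^(-6t)} = 1/(s + 6)].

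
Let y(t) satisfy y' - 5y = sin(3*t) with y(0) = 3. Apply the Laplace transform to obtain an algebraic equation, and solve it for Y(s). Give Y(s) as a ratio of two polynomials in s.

Apply the Laplace transform to the equation.
The derivative rules (L{y'} = sY - y(0) = sY - 3) turn the left side into (s - 5)Y - (3).
The right side is L{sin(3*t)} = 3/(s^2 + 9).
So (s - 5)Y = 3/(s^2 + 9) + (3).
Isolate Y and clear denominators.

Y(s) = (3*s^2 + 30)/(s^3 - 5*s^2 + 9*s - 45)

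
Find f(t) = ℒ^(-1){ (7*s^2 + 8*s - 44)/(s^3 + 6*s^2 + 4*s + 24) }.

Factor the denominator: s^3 + 6*s^2 + 4*s + 24 = (s + 6)*(s^2 + 4).
Partial fraction decomposition gives [4/(s + 6)] + [3*s/(s^2 + 4)] + [-10/(s^2 + 4)].
Invert each term: 4/(s + 6) ↔ 4e^(-6t); 3·s/(s^2 + 4) ↔ 3cos(2t); -5·2/(s^2 + 4) ↔ -5sin(2t).

f(t) = -5*sin(2*t) + 3*cos(2*t) + 4*exp(-6*t)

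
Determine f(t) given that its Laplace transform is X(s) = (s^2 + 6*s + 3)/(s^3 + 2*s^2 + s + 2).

Factor the denominator: s^3 + 2*s^2 + s + 2 = (s + 2)*(s^2 + 1).
Partial fraction decomposition gives [-1/(s + 2)] + [2*s/(s^2 + 1)] + [2/(s^2 + 1)].
Invert each term: -1/(s + 2) ↔ -e^(-2t); 2·s/(s^2 + 1) ↔ 2cos(t); 2·1/(s^2 + 1) ↔ 2sin(t).

f(t) = 2*sin(t) + 2*cos(t) - exp(-2*t)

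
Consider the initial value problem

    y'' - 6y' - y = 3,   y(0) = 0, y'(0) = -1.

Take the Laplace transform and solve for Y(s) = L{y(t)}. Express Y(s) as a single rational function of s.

Y(s) = (-s + 3)/(s^3 - 6*s^2 - s)

Apply the Laplace transform to the equation.
The derivative rules (L{y''} = s^2 Y - s·y(0) - y'(0) and L{y'} = sY - y(0), with y(0) = 0, y'(0) = -1) turn the left side into (s^2 - 6*s - 1)Y - (-1).
The right side is L{3} = 3/s.
So (s^2 - 6*s - 1)Y = 3/s + (-1).
Isolate Y and clear denominators.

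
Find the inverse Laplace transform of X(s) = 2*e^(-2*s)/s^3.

The factor e^(-2s) signals a time shift by c = 2 (second shifting theorem).
L{t^2} = 2!/s^3 = 2/s^3, so L^-1{2/s^3} = t^2.
Hence the inverse is u(t - 2) times that function evaluated at t - 2.

Heaviside(t - 2)*((t - 2)^2)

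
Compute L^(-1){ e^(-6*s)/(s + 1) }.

The factor e^(-6s) signals a time shift by c = 6 (second shifting theorem).
L{e^(-t)} = 1/(s + 1), so L^-1{1/(s + 1)} = e^(-t).
Hence the inverse is u(t - 6) times that function evaluated at t - 6.

Heaviside(t - 6)*(exp(-t + 6))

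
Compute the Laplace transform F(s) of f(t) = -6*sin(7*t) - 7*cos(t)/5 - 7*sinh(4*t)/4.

The transform is linear, so treat each term independently.
(-6)·[L{sin(7t)} = 7/(s^2 + 49)]; (-7/4)·[L{sinh(4t)} = 4/(s^2 - 16)]; (-7/5)·[L{cos(t)} = s/(s^2 + 1)].

F(s) = -7*s/(5*(s^2 + 1)) - 42/(s^2 + 49) - 7/(s^2 - 16)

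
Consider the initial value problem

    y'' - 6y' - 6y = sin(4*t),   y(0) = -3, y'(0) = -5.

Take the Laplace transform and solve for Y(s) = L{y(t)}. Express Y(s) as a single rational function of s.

Take the Laplace transform of both sides.
Using L{y''} = s^2 Y - s·y(0) - y'(0) and L{y'} = sY - y(0), with y(0) = -3, y'(0) = -5, the left side becomes (s^2 - 6*s - 6)Y - (-3*s + 13).
The right side is L{sin(4*t)} = 4/(s^2 + 16).
So (s^2 - 6*s - 6)Y = 4/(s^2 + 16) + (-3*s + 13).
Solve for Y(s) and write it as one ratio of polynomials.

Y(s) = (-3*s^3 + 13*s^2 - 48*s + 212)/(s^4 - 6*s^3 + 10*s^2 - 96*s - 96)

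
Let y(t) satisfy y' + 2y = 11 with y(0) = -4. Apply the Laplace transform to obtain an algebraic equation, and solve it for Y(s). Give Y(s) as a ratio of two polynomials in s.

Y(s) = (-4*s + 11)/(s^2 + 2*s)

Laplace-transform each side.
With L{y'} = sY - y(0) = sY - (-4): the LHS transforms to (s + 2)Y - (-4).
The right side is L{11} = 11/s.
So (s + 2)Y = 11/s + (-4).
Divide through and combine into a single rational function.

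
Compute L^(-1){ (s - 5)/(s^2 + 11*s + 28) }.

Factor the denominator: s^2 + 11*s + 28 = (s + 4)*(s + 7).
Partial fraction decomposition gives [-3/(s + 4)] + [4/(s + 7)].
Invert each term: -3/(s + 4) ↔ -3e^(-4t); 4/(s + 7) ↔ 4e^(-7t).

-3*exp(-4*t) + 4*exp(-7*t)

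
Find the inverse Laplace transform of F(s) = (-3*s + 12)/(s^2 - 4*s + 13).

2*exp(2*t)*sin(3*t) - 3*exp(2*t)*cos(3*t)

Complete the square in the denominator: s^2 - 4*s + 13 = (s - 2)^2 + 3^2.
Split the numerator to match: -3*s + 12 = -3·(s - 2) + 2·3.
Invert each term: -3·(s - 2)/((s - 2)^2 + 9) ↔ -3e^(2t)cos(3t); 2·3/((s - 2)^2 + 9) ↔ 2e^(2t)sin(3t).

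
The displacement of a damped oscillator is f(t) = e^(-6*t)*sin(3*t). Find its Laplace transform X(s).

X(s) = 3/((s + 6)^2 + 9)

L{sin(3t)} = 3/(s^2 + 9).
By the first shifting theorem, multiplying by e^(-6t) replaces s with s + 6.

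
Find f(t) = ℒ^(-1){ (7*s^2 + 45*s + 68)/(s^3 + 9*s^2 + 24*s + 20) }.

f(t) = 2*t*exp(-2*t) + 5*exp(-2*t) + 2*exp(-5*t)

Factor the denominator: s^3 + 9*s^2 + 24*s + 20 = (s + 2)^2*(s + 5).
Partial fraction decomposition gives [5/(s + 2)] + [2/(s + 2)^2] + [2/(s + 5)].
Invert each term: 5/(s + 2) ↔ 5e^(-2t); 2/(s + 2)^2 ↔ 2t·e^(-2t); 2/(s + 5) ↔ 2e^(-5t).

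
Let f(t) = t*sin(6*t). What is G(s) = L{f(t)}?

L{sin(6t)} = 6/(s^2 + 36).
Then apply L{t·g(t)} = -d/ds[H(s)] with H(s) = 6/(s^2 + 36):
differentiating 1 time and applying the sign gives 12*s/(s^2 + 36)^2.

G(s) = 12*s/(s^2 + 36)^2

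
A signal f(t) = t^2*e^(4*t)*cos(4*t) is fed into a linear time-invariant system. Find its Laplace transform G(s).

G(s) = 2*(s - 4)*(s^2 - 8*s - 32)/(s^2 - 8*s + 32)^3

L{cos(4t)} = s/(s^2 + 16).
Multiplying by e^(4t) shifts s → s - 4, so L{e^(4*t)*cos(4*t)} = (s - 4)/((s - 4)^2 + 16).
Then apply L{t^2·g(t)} = (-1)^2 d^2/ds^2[H(s)] with H(s) = (s - 4)/((s - 4)^2 + 16):
differentiating 2 times and applying the sign gives 2*(s - 4)*(s^2 - 8*s - 32)/(s^2 - 8*s + 32)^3.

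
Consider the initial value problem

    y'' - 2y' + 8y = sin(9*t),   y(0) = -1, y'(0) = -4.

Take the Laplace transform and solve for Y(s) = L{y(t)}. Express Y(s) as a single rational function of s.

Apply the Laplace transform to the equation.
With L{y''} = s^2 Y - s·y(0) - y'(0) and L{y'} = sY - y(0), with y(0) = -1, y'(0) = -4: the LHS transforms to (s^2 - 2*s + 8)Y - (-s - 2).
The right side is L{sin(9*t)} = 9/(s^2 + 81).
So (s^2 - 2*s + 8)Y = 9/(s^2 + 81) + (-s - 2).
Solve for Y(s) and write it as one ratio of polynomials.

Y(s) = (-s^3 - 2*s^2 - 81*s - 153)/(s^4 - 2*s^3 + 89*s^2 - 162*s + 648)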